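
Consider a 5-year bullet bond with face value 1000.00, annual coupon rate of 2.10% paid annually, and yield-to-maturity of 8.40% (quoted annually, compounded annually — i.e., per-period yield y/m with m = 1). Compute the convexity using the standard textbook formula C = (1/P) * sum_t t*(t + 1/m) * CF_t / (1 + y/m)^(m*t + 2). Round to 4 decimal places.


Answer: Convexity = 23.9215

Derivation:
Coupon per period c = face * coupon_rate / m = 21.000000
Periods per year m = 1; per-period yield y/m = 0.084000
Number of cashflows N = 5
Cashflows (t years, CF_t, discount factor 1/(1+y/m)^(m*t), PV):
  t = 1.0000: CF_t = 21.000000, DF = 0.922509, PV = 19.372694
  t = 2.0000: CF_t = 21.000000, DF = 0.851023, PV = 17.871489
  t = 3.0000: CF_t = 21.000000, DF = 0.785077, PV = 16.486613
  t = 4.0000: CF_t = 21.000000, DF = 0.724241, PV = 15.209053
  t = 5.0000: CF_t = 1021.000000, DF = 0.668119, PV = 682.149132
Price P = sum_t PV_t = 751.088981
Convexity numerator sum_t t*(t + 1/m) * CF_t / (1+y/m)^(m*t + 2):
  t = 1.0000: term = 32.973226
  t = 2.0000: term = 91.254316
  t = 3.0000: term = 168.365898
  t = 4.0000: term = 258.865156
  t = 5.0000: term = 17415.743565
Convexity = (1/P) * sum = 17967.202161 / 751.088981 = 23.921536


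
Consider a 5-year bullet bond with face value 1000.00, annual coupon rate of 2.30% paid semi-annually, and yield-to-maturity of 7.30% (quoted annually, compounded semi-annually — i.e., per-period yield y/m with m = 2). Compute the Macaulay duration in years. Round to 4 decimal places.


Coupon per period c = face * coupon_rate / m = 11.500000
Periods per year m = 2; per-period yield y/m = 0.036500
Number of cashflows N = 10
Cashflows (t years, CF_t, discount factor 1/(1+y/m)^(m*t), PV):
  t = 0.5000: CF_t = 11.500000, DF = 0.964785, PV = 11.095031
  t = 1.0000: CF_t = 11.500000, DF = 0.930811, PV = 10.704324
  t = 1.5000: CF_t = 11.500000, DF = 0.898033, PV = 10.327374
  t = 2.0000: CF_t = 11.500000, DF = 0.866409, PV = 9.963699
  t = 2.5000: CF_t = 11.500000, DF = 0.835898, PV = 9.612831
  t = 3.0000: CF_t = 11.500000, DF = 0.806462, PV = 9.274318
  t = 3.5000: CF_t = 11.500000, DF = 0.778063, PV = 8.947726
  t = 4.0000: CF_t = 11.500000, DF = 0.750664, PV = 8.632635
  t = 4.5000: CF_t = 11.500000, DF = 0.724230, PV = 8.328640
  t = 5.0000: CF_t = 1011.500000, DF = 0.698726, PV = 706.761401
Price P = sum_t PV_t = 793.647980
Macaulay numerator sum_t t * PV_t:
  t * PV_t at t = 0.5000: 5.547516
  t * PV_t at t = 1.0000: 10.704324
  t * PV_t at t = 1.5000: 15.491062
  t * PV_t at t = 2.0000: 19.927399
  t * PV_t at t = 2.5000: 24.032078
  t * PV_t at t = 3.0000: 27.822955
  t * PV_t at t = 3.5000: 31.317042
  t * PV_t at t = 4.0000: 34.530541
  t * PV_t at t = 4.5000: 37.478879
  t * PV_t at t = 5.0000: 3533.807004
Macaulay duration D = (sum_t t * PV_t) / P = 3740.658798 / 793.647980 = 4.713247

Answer: Macaulay duration = 4.7132 years


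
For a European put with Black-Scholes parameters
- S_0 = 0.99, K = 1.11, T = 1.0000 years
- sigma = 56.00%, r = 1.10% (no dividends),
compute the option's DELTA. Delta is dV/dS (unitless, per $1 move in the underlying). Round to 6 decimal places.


Answer: Delta = -0.462023

Derivation:
d1 = 0.0953386586; d2 = -0.4646613414
phi(d1) = 0.3971333092; exp(-qT) = 1.0000000000; exp(-rT) = 0.9890602788
N(-d1) = 0.4620229187
Delta = -exp(-qT) * N(-d1) = -1.0000000000 * 0.4620229187 = -0.462023


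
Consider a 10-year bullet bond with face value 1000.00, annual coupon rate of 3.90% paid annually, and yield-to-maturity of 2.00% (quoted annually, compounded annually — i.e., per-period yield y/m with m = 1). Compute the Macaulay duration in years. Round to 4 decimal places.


Coupon per period c = face * coupon_rate / m = 39.000000
Periods per year m = 1; per-period yield y/m = 0.020000
Number of cashflows N = 10
Cashflows (t years, CF_t, discount factor 1/(1+y/m)^(m*t), PV):
  t = 1.0000: CF_t = 39.000000, DF = 0.980392, PV = 38.235294
  t = 2.0000: CF_t = 39.000000, DF = 0.961169, PV = 37.485582
  t = 3.0000: CF_t = 39.000000, DF = 0.942322, PV = 36.750571
  t = 4.0000: CF_t = 39.000000, DF = 0.923845, PV = 36.029972
  t = 5.0000: CF_t = 39.000000, DF = 0.905731, PV = 35.323502
  t = 6.0000: CF_t = 39.000000, DF = 0.887971, PV = 34.630884
  t = 7.0000: CF_t = 39.000000, DF = 0.870560, PV = 33.951847
  t = 8.0000: CF_t = 39.000000, DF = 0.853490, PV = 33.286124
  t = 9.0000: CF_t = 39.000000, DF = 0.836755, PV = 32.633455
  t = 10.0000: CF_t = 1039.000000, DF = 0.820348, PV = 852.341884
Price P = sum_t PV_t = 1170.669115
Macaulay numerator sum_t t * PV_t:
  t * PV_t at t = 1.0000: 38.235294
  t * PV_t at t = 2.0000: 74.971165
  t * PV_t at t = 3.0000: 110.251713
  t * PV_t at t = 4.0000: 144.119886
  t * PV_t at t = 5.0000: 176.617508
  t * PV_t at t = 6.0000: 207.785303
  t * PV_t at t = 7.0000: 237.662929
  t * PV_t at t = 8.0000: 266.288996
  t * PV_t at t = 9.0000: 293.701098
  t * PV_t at t = 10.0000: 8523.418836
Macaulay duration D = (sum_t t * PV_t) / P = 10073.052729 / 1170.669115 = 8.604526

Answer: Macaulay duration = 8.6045 years


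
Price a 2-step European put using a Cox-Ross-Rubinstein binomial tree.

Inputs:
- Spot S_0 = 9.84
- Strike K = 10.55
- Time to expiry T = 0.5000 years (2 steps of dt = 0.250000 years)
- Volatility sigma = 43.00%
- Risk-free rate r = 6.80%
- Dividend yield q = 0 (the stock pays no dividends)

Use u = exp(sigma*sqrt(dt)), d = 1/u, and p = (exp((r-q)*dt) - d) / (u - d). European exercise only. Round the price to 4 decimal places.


dt = T/N = 0.250000
u = exp(sigma*sqrt(dt)) = 1.239862; d = 1/u = 0.806541
p = (exp((r-q)*dt) - d) / (u - d) = 0.486023
Discount per step: exp(-r*dt) = 0.983144
Stock lattice S(k, i) with i counting down-moves:
  k=0: S(0,0) = 9.8400
  k=1: S(1,0) = 12.2002; S(1,1) = 7.9364
  k=2: S(2,0) = 15.1266; S(2,1) = 9.8400; S(2,2) = 6.4010
Terminal payoffs V(N, i) = max(K - S_T, 0):
  V(2,0) = 0.000000; V(2,1) = 0.710000; V(2,2) = 4.148991
Backward induction: V(k, i) = exp(-r*dt) * [p * V(k+1, i) + (1-p) * V(k+1, i+1)].
  V(1,0) = exp(-r*dt) * [p*0.000000 + (1-p)*0.710000] = 0.358772
  V(1,1) = exp(-r*dt) * [p*0.710000 + (1-p)*4.148991] = 2.435798
  V(0,0) = exp(-r*dt) * [p*0.358772 + (1-p)*2.435798] = 1.402272

Answer: Price = V(0,0) = 1.4023


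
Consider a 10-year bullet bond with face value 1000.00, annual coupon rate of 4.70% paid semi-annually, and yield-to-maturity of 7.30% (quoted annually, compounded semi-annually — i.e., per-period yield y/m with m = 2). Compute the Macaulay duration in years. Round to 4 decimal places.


Answer: Macaulay duration = 7.8479 years

Derivation:
Coupon per period c = face * coupon_rate / m = 23.500000
Periods per year m = 2; per-period yield y/m = 0.036500
Number of cashflows N = 20
Cashflows (t years, CF_t, discount factor 1/(1+y/m)^(m*t), PV):
  t = 0.5000: CF_t = 23.500000, DF = 0.964785, PV = 22.672455
  t = 1.0000: CF_t = 23.500000, DF = 0.930811, PV = 21.874052
  t = 1.5000: CF_t = 23.500000, DF = 0.898033, PV = 21.103765
  t = 2.0000: CF_t = 23.500000, DF = 0.866409, PV = 20.360603
  t = 2.5000: CF_t = 23.500000, DF = 0.835898, PV = 19.643611
  t = 3.0000: CF_t = 23.500000, DF = 0.806462, PV = 18.951868
  t = 3.5000: CF_t = 23.500000, DF = 0.778063, PV = 18.284484
  t = 4.0000: CF_t = 23.500000, DF = 0.750664, PV = 17.640602
  t = 4.5000: CF_t = 23.500000, DF = 0.724230, PV = 17.019394
  t = 5.0000: CF_t = 23.500000, DF = 0.698726, PV = 16.420062
  t = 5.5000: CF_t = 23.500000, DF = 0.674121, PV = 15.841835
  t = 6.0000: CF_t = 23.500000, DF = 0.650382, PV = 15.283970
  t = 6.5000: CF_t = 23.500000, DF = 0.627479, PV = 14.745750
  t = 7.0000: CF_t = 23.500000, DF = 0.605382, PV = 14.226484
  t = 7.5000: CF_t = 23.500000, DF = 0.584064, PV = 13.725503
  t = 8.0000: CF_t = 23.500000, DF = 0.563496, PV = 13.242164
  t = 8.5000: CF_t = 23.500000, DF = 0.543653, PV = 12.775846
  t = 9.0000: CF_t = 23.500000, DF = 0.524508, PV = 12.325948
  t = 9.5000: CF_t = 23.500000, DF = 0.506038, PV = 11.891894
  t = 10.0000: CF_t = 1023.500000, DF = 0.488218, PV = 499.691220
Price P = sum_t PV_t = 817.721513
Macaulay numerator sum_t t * PV_t:
  t * PV_t at t = 0.5000: 11.336228
  t * PV_t at t = 1.0000: 21.874052
  t * PV_t at t = 1.5000: 31.655648
  t * PV_t at t = 2.0000: 40.721206
  t * PV_t at t = 2.5000: 49.109028
  t * PV_t at t = 3.0000: 56.855604
  t * PV_t at t = 3.5000: 63.995695
  t * PV_t at t = 4.0000: 70.562409
  t * PV_t at t = 4.5000: 76.587275
  t * PV_t at t = 5.0000: 82.100311
  t * PV_t at t = 5.5000: 87.130094
  t * PV_t at t = 6.0000: 91.703822
  t * PV_t at t = 6.5000: 95.847378
  t * PV_t at t = 7.0000: 99.585386
  t * PV_t at t = 7.5000: 102.941272
  t * PV_t at t = 8.0000: 105.937311
  t * PV_t at t = 8.5000: 108.594687
  t * PV_t at t = 9.0000: 110.933536
  t * PV_t at t = 9.5000: 112.972996
  t * PV_t at t = 10.0000: 4996.912198
Macaulay duration D = (sum_t t * PV_t) / P = 6417.356136 / 817.721513 = 7.847850


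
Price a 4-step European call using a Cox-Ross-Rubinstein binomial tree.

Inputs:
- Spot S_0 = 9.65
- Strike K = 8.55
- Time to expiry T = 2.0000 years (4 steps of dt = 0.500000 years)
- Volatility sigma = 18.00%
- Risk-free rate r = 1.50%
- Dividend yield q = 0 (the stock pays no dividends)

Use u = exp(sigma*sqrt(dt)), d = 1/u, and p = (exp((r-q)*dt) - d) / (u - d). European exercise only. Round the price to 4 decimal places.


dt = T/N = 0.500000
u = exp(sigma*sqrt(dt)) = 1.135734; d = 1/u = 0.880488
p = (exp((r-q)*dt) - d) / (u - d) = 0.497717
Discount per step: exp(-r*dt) = 0.992528
Stock lattice S(k, i) with i counting down-moves:
  k=0: S(0,0) = 9.6500
  k=1: S(1,0) = 10.9598; S(1,1) = 8.4967
  k=2: S(2,0) = 12.4475; S(2,1) = 9.6500; S(2,2) = 7.4812
  k=3: S(3,0) = 14.1370; S(3,1) = 10.9598; S(3,2) = 8.4967; S(3,3) = 6.5871
  k=4: S(4,0) = 16.0559; S(4,1) = 12.4475; S(4,2) = 9.6500; S(4,3) = 7.4812; S(4,4) = 5.7999
Terminal payoffs V(N, i) = max(S_T - K, 0):
  V(4,0) = 7.505875; V(4,1) = 3.897457; V(4,2) = 1.100000; V(4,3) = 0.000000; V(4,4) = 0.000000
Backward induction: V(k, i) = exp(-r*dt) * [p * V(k+1, i) + (1-p) * V(k+1, i+1)].
  V(3,0) = exp(-r*dt) * [p*7.505875 + (1-p)*3.897457] = 5.650887
  V(3,1) = exp(-r*dt) * [p*3.897457 + (1-p)*1.100000] = 2.473719
  V(3,2) = exp(-r*dt) * [p*1.100000 + (1-p)*0.000000] = 0.543398
  V(3,3) = exp(-r*dt) * [p*0.000000 + (1-p)*0.000000] = 0.000000
  V(2,0) = exp(-r*dt) * [p*5.650887 + (1-p)*2.473719] = 4.024750
  V(2,1) = exp(-r*dt) * [p*2.473719 + (1-p)*0.543398] = 1.492912
  V(2,2) = exp(-r*dt) * [p*0.543398 + (1-p)*0.000000] = 0.268437
  V(1,0) = exp(-r*dt) * [p*4.024750 + (1-p)*1.492912] = 2.732480
  V(1,1) = exp(-r*dt) * [p*1.492912 + (1-p)*0.268437] = 0.871320
  V(0,0) = exp(-r*dt) * [p*2.732480 + (1-p)*0.871320] = 1.784219

Answer: Price = V(0,0) = 1.7842


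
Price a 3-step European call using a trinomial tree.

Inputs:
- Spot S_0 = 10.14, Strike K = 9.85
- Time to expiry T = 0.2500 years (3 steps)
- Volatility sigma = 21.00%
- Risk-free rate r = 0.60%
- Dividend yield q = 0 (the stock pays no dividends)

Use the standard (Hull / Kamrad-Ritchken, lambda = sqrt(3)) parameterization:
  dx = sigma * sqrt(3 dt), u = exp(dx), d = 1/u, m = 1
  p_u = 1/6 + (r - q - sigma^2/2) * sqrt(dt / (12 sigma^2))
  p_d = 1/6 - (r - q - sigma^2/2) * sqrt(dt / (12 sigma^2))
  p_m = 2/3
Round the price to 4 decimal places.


dt = T/N = 0.083333; dx = sigma*sqrt(3*dt) = 0.105000
u = exp(dx) = 1.110711; d = 1/u = 0.900325
p_u = 0.160298, p_m = 0.666667, p_d = 0.173036
Discount per step: exp(-r*dt) = 0.999500
Stock lattice S(k, j) with j the centered position index:
  k=0: S(0,+0) = 10.1400
  k=1: S(1,-1) = 9.1293; S(1,+0) = 10.1400; S(1,+1) = 11.2626
  k=2: S(2,-2) = 8.2193; S(2,-1) = 9.1293; S(2,+0) = 10.1400; S(2,+1) = 11.2626; S(2,+2) = 12.5095
  k=3: S(3,-3) = 7.4001; S(3,-2) = 8.2193; S(3,-1) = 9.1293; S(3,+0) = 10.1400; S(3,+1) = 11.2626; S(3,+2) = 12.5095; S(3,+3) = 13.8944
Terminal payoffs V(N, j) = max(S_T - K, 0):
  V(3,-3) = 0.000000; V(3,-2) = 0.000000; V(3,-1) = 0.000000; V(3,+0) = 0.290000; V(3,+1) = 1.412606; V(3,+2) = 2.659496; V(3,+3) = 4.044429
Backward induction: V(k, j) = exp(-r*dt) * [p_u * V(k+1, j+1) + p_m * V(k+1, j) + p_d * V(k+1, j-1)]
  V(2,-2) = exp(-r*dt) * [p_u*0.000000 + p_m*0.000000 + p_d*0.000000] = 0.000000
  V(2,-1) = exp(-r*dt) * [p_u*0.290000 + p_m*0.000000 + p_d*0.000000] = 0.046463
  V(2,+0) = exp(-r*dt) * [p_u*1.412606 + p_m*0.290000 + p_d*0.000000] = 0.419561
  V(2,+1) = exp(-r*dt) * [p_u*2.659496 + p_m*1.412606 + p_d*0.290000] = 1.417519
  V(2,+2) = exp(-r*dt) * [p_u*4.044429 + p_m*2.659496 + p_d*1.412606] = 2.664408
  V(1,-1) = exp(-r*dt) * [p_u*0.419561 + p_m*0.046463 + p_d*0.000000] = 0.098181
  V(1,+0) = exp(-r*dt) * [p_u*1.417519 + p_m*0.419561 + p_d*0.046463] = 0.514715
  V(1,+1) = exp(-r*dt) * [p_u*2.664408 + p_m*1.417519 + p_d*0.419561] = 1.443988
  V(0,+0) = exp(-r*dt) * [p_u*1.443988 + p_m*0.514715 + p_d*0.098181] = 0.591304

Answer: Price = V(0,0) = 0.5913


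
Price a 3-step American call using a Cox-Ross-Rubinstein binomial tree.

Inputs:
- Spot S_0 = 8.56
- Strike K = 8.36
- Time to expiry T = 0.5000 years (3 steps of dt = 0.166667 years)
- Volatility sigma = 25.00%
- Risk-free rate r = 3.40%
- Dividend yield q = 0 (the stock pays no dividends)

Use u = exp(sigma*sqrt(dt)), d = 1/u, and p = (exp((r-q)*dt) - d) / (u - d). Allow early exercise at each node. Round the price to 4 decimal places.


Answer: Price = V(0,0) = 0.8217

Derivation:
dt = T/N = 0.166667
u = exp(sigma*sqrt(dt)) = 1.107452; d = 1/u = 0.902974
p = (exp((r-q)*dt) - d) / (u - d) = 0.502298
Discount per step: exp(-r*dt) = 0.994349
Stock lattice S(k, i) with i counting down-moves:
  k=0: S(0,0) = 8.5600
  k=1: S(1,0) = 9.4798; S(1,1) = 7.7295
  k=2: S(2,0) = 10.4984; S(2,1) = 8.5600; S(2,2) = 6.9795
  k=3: S(3,0) = 11.6265; S(3,1) = 9.4798; S(3,2) = 7.7295; S(3,3) = 6.3023
Terminal payoffs V(N, i) = max(S_T - K, 0):
  V(3,0) = 3.266493; V(3,1) = 1.119791; V(3,2) = 0.000000; V(3,3) = 0.000000
Backward induction: V(k, i) = exp(-r*dt) * [p * V(k+1, i) + (1-p) * V(k+1, i+1)]; then take max(V_cont, immediate exercise) for American.
  V(2,0) = exp(-r*dt) * [p*3.266493 + (1-p)*1.119791] = 2.185655; exercise = 2.138415; V(2,0) = max -> 2.185655
  V(2,1) = exp(-r*dt) * [p*1.119791 + (1-p)*0.000000] = 0.559290; exercise = 0.200000; V(2,1) = max -> 0.559290
  V(2,2) = exp(-r*dt) * [p*0.000000 + (1-p)*0.000000] = 0.000000; exercise = 0.000000; V(2,2) = max -> 0.000000
  V(1,0) = exp(-r*dt) * [p*2.185655 + (1-p)*0.559290] = 1.368434; exercise = 1.119791; V(1,0) = max -> 1.368434
  V(1,1) = exp(-r*dt) * [p*0.559290 + (1-p)*0.000000] = 0.279343; exercise = 0.000000; V(1,1) = max -> 0.279343
  V(0,0) = exp(-r*dt) * [p*1.368434 + (1-p)*0.279343] = 0.821721; exercise = 0.200000; V(0,0) = max -> 0.821721


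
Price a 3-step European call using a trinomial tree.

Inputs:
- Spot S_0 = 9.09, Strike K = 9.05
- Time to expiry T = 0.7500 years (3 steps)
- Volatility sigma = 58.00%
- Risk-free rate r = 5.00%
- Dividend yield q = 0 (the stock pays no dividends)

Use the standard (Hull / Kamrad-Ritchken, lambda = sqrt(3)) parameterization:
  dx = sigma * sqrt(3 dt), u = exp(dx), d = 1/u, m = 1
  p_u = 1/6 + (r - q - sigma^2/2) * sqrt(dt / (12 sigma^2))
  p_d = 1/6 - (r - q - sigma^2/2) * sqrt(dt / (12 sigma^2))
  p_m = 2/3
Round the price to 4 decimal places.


Answer: Price = V(0,0) = 1.7838

Derivation:
dt = T/N = 0.250000; dx = sigma*sqrt(3*dt) = 0.502295
u = exp(dx) = 1.652509; d = 1/u = 0.605140
p_u = 0.137252, p_m = 0.666667, p_d = 0.196082
Discount per step: exp(-r*dt) = 0.987578
Stock lattice S(k, j) with j the centered position index:
  k=0: S(0,+0) = 9.0900
  k=1: S(1,-1) = 5.5007; S(1,+0) = 9.0900; S(1,+1) = 15.0213
  k=2: S(2,-2) = 3.3287; S(2,-1) = 5.5007; S(2,+0) = 9.0900; S(2,+1) = 15.0213; S(2,+2) = 24.8228
  k=3: S(3,-3) = 2.0143; S(3,-2) = 3.3287; S(3,-1) = 5.5007; S(3,+0) = 9.0900; S(3,+1) = 15.0213; S(3,+2) = 24.8228; S(3,+3) = 41.0200
Terminal payoffs V(N, j) = max(S_T - K, 0):
  V(3,-3) = 0.000000; V(3,-2) = 0.000000; V(3,-1) = 0.000000; V(3,+0) = 0.040000; V(3,+1) = 5.971307; V(3,+2) = 15.772844; V(3,+3) = 31.969974
Backward induction: V(k, j) = exp(-r*dt) * [p_u * V(k+1, j+1) + p_m * V(k+1, j) + p_d * V(k+1, j-1)]
  V(2,-2) = exp(-r*dt) * [p_u*0.000000 + p_m*0.000000 + p_d*0.000000] = 0.000000
  V(2,-1) = exp(-r*dt) * [p_u*0.040000 + p_m*0.000000 + p_d*0.000000] = 0.005422
  V(2,+0) = exp(-r*dt) * [p_u*5.971307 + p_m*0.040000 + p_d*0.000000] = 0.835726
  V(2,+1) = exp(-r*dt) * [p_u*15.772844 + p_m*5.971307 + p_d*0.040000] = 6.077123
  V(2,+2) = exp(-r*dt) * [p_u*31.969974 + p_m*15.772844 + p_d*5.971307] = 15.874351
  V(1,-1) = exp(-r*dt) * [p_u*0.835726 + p_m*0.005422 + p_d*0.000000] = 0.116850
  V(1,+0) = exp(-r*dt) * [p_u*6.077123 + p_m*0.835726 + p_d*0.005422] = 1.375014
  V(1,+1) = exp(-r*dt) * [p_u*15.874351 + p_m*6.077123 + p_d*0.835726] = 6.314639
  V(0,+0) = exp(-r*dt) * [p_u*6.314639 + p_m*1.375014 + p_d*0.116850] = 1.783845


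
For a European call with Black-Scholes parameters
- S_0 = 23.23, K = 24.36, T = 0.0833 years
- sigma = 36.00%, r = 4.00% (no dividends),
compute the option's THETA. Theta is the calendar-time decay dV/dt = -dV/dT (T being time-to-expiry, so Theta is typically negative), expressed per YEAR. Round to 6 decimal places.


Answer: Theta = -5.698651

Derivation:
d1 = -0.3731204249; d2 = -0.4770226867
phi(d1) = 0.3721166275; exp(-qT) = 1.0000000000; exp(-rT) = 0.9966735450
Theta = -S*exp(-qT)*phi(d1)*sigma/(2*sqrt(T)) - r*K*exp(-rT)*N(d2) + q*S*exp(-qT)*N(d1)
N(d1) = 0.3545294089; N(d2) = 0.3166729834; sqrt(T) = 0.2886173938
Term 1 = -23.2300 * 1.0000000000 * 0.3721166275 * 0.3600 / (2 * 0.2886173938) = -5.3911112069
Term 2 = -0.0400 * 24.3600 * 0.9966735450 * 0.3166729834 = -0.3075397236
Term 3 = 0 (no dividend yield, q = 0)
Theta = -5.3911112069 + (-0.3075397236) + (0.0000000000) = -5.698651


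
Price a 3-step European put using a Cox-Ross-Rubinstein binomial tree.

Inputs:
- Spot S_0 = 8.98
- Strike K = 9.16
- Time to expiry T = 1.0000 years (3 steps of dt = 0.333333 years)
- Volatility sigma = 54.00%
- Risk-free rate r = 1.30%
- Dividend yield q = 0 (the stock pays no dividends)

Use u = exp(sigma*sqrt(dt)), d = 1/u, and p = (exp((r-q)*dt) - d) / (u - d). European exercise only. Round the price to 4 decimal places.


Answer: Price = V(0,0) = 2.1029

Derivation:
dt = T/N = 0.333333
u = exp(sigma*sqrt(dt)) = 1.365839; d = 1/u = 0.732151
p = (exp((r-q)*dt) - d) / (u - d) = 0.429536
Discount per step: exp(-r*dt) = 0.995676
Stock lattice S(k, i) with i counting down-moves:
  k=0: S(0,0) = 8.9800
  k=1: S(1,0) = 12.2652; S(1,1) = 6.5747
  k=2: S(2,0) = 16.7523; S(2,1) = 8.9800; S(2,2) = 4.8137
  k=3: S(3,0) = 22.8810; S(3,1) = 12.2652; S(3,2) = 6.5747; S(3,3) = 3.5243
Terminal payoffs V(N, i) = max(K - S_T, 0):
  V(3,0) = 0.000000; V(3,1) = 0.000000; V(3,2) = 2.585288; V(3,3) = 5.635663
Backward induction: V(k, i) = exp(-r*dt) * [p * V(k+1, i) + (1-p) * V(k+1, i+1)].
  V(2,0) = exp(-r*dt) * [p*0.000000 + (1-p)*0.000000] = 0.000000
  V(2,1) = exp(-r*dt) * [p*0.000000 + (1-p)*2.585288] = 1.468437
  V(2,2) = exp(-r*dt) * [p*2.585288 + (1-p)*5.635663] = 4.306714
  V(1,0) = exp(-r*dt) * [p*0.000000 + (1-p)*1.468437] = 0.834068
  V(1,1) = exp(-r*dt) * [p*1.468437 + (1-p)*4.306714] = 3.074221
  V(0,0) = exp(-r*dt) * [p*0.834068 + (1-p)*3.074221] = 2.102862


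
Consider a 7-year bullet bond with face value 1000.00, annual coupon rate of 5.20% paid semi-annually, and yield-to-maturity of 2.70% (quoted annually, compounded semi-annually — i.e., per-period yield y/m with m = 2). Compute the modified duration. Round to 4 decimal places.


Coupon per period c = face * coupon_rate / m = 26.000000
Periods per year m = 2; per-period yield y/m = 0.013500
Number of cashflows N = 14
Cashflows (t years, CF_t, discount factor 1/(1+y/m)^(m*t), PV):
  t = 0.5000: CF_t = 26.000000, DF = 0.986680, PV = 25.653675
  t = 1.0000: CF_t = 26.000000, DF = 0.973537, PV = 25.311964
  t = 1.5000: CF_t = 26.000000, DF = 0.960569, PV = 24.974804
  t = 2.0000: CF_t = 26.000000, DF = 0.947774, PV = 24.642135
  t = 2.5000: CF_t = 26.000000, DF = 0.935150, PV = 24.313898
  t = 3.0000: CF_t = 26.000000, DF = 0.922694, PV = 23.990032
  t = 3.5000: CF_t = 26.000000, DF = 0.910403, PV = 23.670481
  t = 4.0000: CF_t = 26.000000, DF = 0.898276, PV = 23.355186
  t = 4.5000: CF_t = 26.000000, DF = 0.886311, PV = 23.044090
  t = 5.0000: CF_t = 26.000000, DF = 0.874505, PV = 22.737139
  t = 5.5000: CF_t = 26.000000, DF = 0.862857, PV = 22.434276
  t = 6.0000: CF_t = 26.000000, DF = 0.851363, PV = 22.135448
  t = 6.5000: CF_t = 26.000000, DF = 0.840023, PV = 21.840600
  t = 7.0000: CF_t = 1026.000000, DF = 0.828834, PV = 850.383487
Price P = sum_t PV_t = 1158.487215
First compute Macaulay numerator sum_t t * PV_t:
  t * PV_t at t = 0.5000: 12.826838
  t * PV_t at t = 1.0000: 25.311964
  t * PV_t at t = 1.5000: 37.462206
  t * PV_t at t = 2.0000: 49.284270
  t * PV_t at t = 2.5000: 60.784744
  t * PV_t at t = 3.0000: 71.970096
  t * PV_t at t = 3.5000: 82.846682
  t * PV_t at t = 4.0000: 93.420743
  t * PV_t at t = 4.5000: 103.698407
  t * PV_t at t = 5.0000: 113.685695
  t * PV_t at t = 5.5000: 123.388520
  t * PV_t at t = 6.0000: 132.812687
  t * PV_t at t = 6.5000: 141.963898
  t * PV_t at t = 7.0000: 5952.684409
Macaulay duration D = 7002.141159 / 1158.487215 = 6.044211
Modified duration = D / (1 + y/m) = 6.044211 / (1 + 0.013500) = 5.963701

Answer: Modified duration = 5.9637


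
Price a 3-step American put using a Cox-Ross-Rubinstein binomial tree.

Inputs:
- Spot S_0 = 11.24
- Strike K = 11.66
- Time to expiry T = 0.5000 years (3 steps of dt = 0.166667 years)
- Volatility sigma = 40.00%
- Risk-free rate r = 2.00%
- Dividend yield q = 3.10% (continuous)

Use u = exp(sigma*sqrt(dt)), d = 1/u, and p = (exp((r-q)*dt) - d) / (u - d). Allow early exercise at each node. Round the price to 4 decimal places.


dt = T/N = 0.166667
u = exp(sigma*sqrt(dt)) = 1.177389; d = 1/u = 0.849337
p = (exp((r-q)*dt) - d) / (u - d) = 0.453682
Discount per step: exp(-r*dt) = 0.996672
Stock lattice S(k, i) with i counting down-moves:
  k=0: S(0,0) = 11.2400
  k=1: S(1,0) = 13.2339; S(1,1) = 9.5465
  k=2: S(2,0) = 15.5814; S(2,1) = 11.2400; S(2,2) = 8.1082
  k=3: S(3,0) = 18.3454; S(3,1) = 13.2339; S(3,2) = 9.5465; S(3,3) = 6.8866
Terminal payoffs V(N, i) = max(K - S_T, 0):
  V(3,0) = 0.000000; V(3,1) = 0.000000; V(3,2) = 2.113453; V(3,3) = 4.773377
Backward induction: V(k, i) = exp(-r*dt) * [p * V(k+1, i) + (1-p) * V(k+1, i+1)]; then take max(V_cont, immediate exercise) for American.
  V(2,0) = exp(-r*dt) * [p*0.000000 + (1-p)*0.000000] = 0.000000; exercise = 0.000000; V(2,0) = max -> 0.000000
  V(2,1) = exp(-r*dt) * [p*0.000000 + (1-p)*2.113453] = 1.150775; exercise = 0.420000; V(2,1) = max -> 1.150775
  V(2,2) = exp(-r*dt) * [p*2.113453 + (1-p)*4.773377] = 3.554748; exercise = 3.551765; V(2,2) = max -> 3.554748
  V(1,0) = exp(-r*dt) * [p*0.000000 + (1-p)*1.150775] = 0.626596; exercise = 0.000000; V(1,0) = max -> 0.626596
  V(1,1) = exp(-r*dt) * [p*1.150775 + (1-p)*3.554748] = 2.455908; exercise = 2.113453; V(1,1) = max -> 2.455908
  V(0,0) = exp(-r*dt) * [p*0.626596 + (1-p)*2.455908] = 1.620571; exercise = 0.420000; V(0,0) = max -> 1.620571

Answer: Price = V(0,0) = 1.6206


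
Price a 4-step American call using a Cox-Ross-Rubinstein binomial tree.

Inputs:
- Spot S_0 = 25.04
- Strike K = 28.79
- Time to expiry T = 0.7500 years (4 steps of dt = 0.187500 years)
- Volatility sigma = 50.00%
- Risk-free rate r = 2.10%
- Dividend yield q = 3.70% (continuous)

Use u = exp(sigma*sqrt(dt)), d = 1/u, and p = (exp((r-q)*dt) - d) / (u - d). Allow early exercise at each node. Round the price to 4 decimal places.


dt = T/N = 0.187500
u = exp(sigma*sqrt(dt)) = 1.241731; d = 1/u = 0.805327
p = (exp((r-q)*dt) - d) / (u - d) = 0.439220
Discount per step: exp(-r*dt) = 0.996070
Stock lattice S(k, i) with i counting down-moves:
  k=0: S(0,0) = 25.0400
  k=1: S(1,0) = 31.0929; S(1,1) = 20.1654
  k=2: S(2,0) = 38.6091; S(2,1) = 25.0400; S(2,2) = 16.2397
  k=3: S(3,0) = 47.9421; S(3,1) = 31.0929; S(3,2) = 20.1654; S(3,3) = 13.0783
  k=4: S(4,0) = 59.5312; S(4,1) = 38.6091; S(4,2) = 25.0400; S(4,3) = 16.2397; S(4,4) = 10.5323
Terminal payoffs V(N, i) = max(S_T - K, 0):
  V(4,0) = 30.741165; V(4,1) = 9.819071; V(4,2) = 0.000000; V(4,3) = 0.000000; V(4,4) = 0.000000
Backward induction: V(k, i) = exp(-r*dt) * [p * V(k+1, i) + (1-p) * V(k+1, i+1)]; then take max(V_cont, immediate exercise) for American.
  V(3,0) = exp(-r*dt) * [p*30.741165 + (1-p)*9.819071] = 18.933770; exercise = 19.152079; V(3,0) = max -> 19.152079
  V(3,1) = exp(-r*dt) * [p*9.819071 + (1-p)*0.000000] = 4.295782; exercise = 2.302944; V(3,1) = max -> 4.295782
  V(3,2) = exp(-r*dt) * [p*0.000000 + (1-p)*0.000000] = 0.000000; exercise = 0.000000; V(3,2) = max -> 0.000000
  V(3,3) = exp(-r*dt) * [p*0.000000 + (1-p)*0.000000] = 0.000000; exercise = 0.000000; V(3,3) = max -> 0.000000
  V(2,0) = exp(-r*dt) * [p*19.152079 + (1-p)*4.295782] = 10.778438; exercise = 9.819071; V(2,0) = max -> 10.778438
  V(2,1) = exp(-r*dt) * [p*4.295782 + (1-p)*0.000000] = 1.879378; exercise = 0.000000; V(2,1) = max -> 1.879378
  V(2,2) = exp(-r*dt) * [p*0.000000 + (1-p)*0.000000] = 0.000000; exercise = 0.000000; V(2,2) = max -> 0.000000
  V(1,0) = exp(-r*dt) * [p*10.778438 + (1-p)*1.879378] = 5.765276; exercise = 2.302944; V(1,0) = max -> 5.765276
  V(1,1) = exp(-r*dt) * [p*1.879378 + (1-p)*0.000000] = 0.822216; exercise = 0.000000; V(1,1) = max -> 0.822216
  V(0,0) = exp(-r*dt) * [p*5.765276 + (1-p)*0.822216] = 2.981543; exercise = 0.000000; V(0,0) = max -> 2.981543

Answer: Price = V(0,0) = 2.9815


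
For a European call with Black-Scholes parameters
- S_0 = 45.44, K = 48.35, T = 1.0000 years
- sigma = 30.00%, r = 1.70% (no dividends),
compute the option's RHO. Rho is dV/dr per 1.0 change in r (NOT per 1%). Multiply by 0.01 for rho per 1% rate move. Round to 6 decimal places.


Answer: Rho = 18.158141

Derivation:
d1 = -0.0002448250; d2 = -0.3002448250
phi(d1) = 0.3989422684; exp(-qT) = 1.0000000000; exp(-rT) = 0.9831436846
N(d2) = 0.3819952080
Rho = K*T*exp(-rT)*N(d2) = 48.3500 * 1.0000 * 0.9831436846 * 0.3819952080 = 18.158141


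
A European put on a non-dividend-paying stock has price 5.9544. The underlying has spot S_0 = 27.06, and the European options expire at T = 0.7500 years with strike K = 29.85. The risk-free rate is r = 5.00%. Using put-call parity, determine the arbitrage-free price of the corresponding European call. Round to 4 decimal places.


Put-call parity: C - P = S_0 * exp(-qT) - K * exp(-rT).
S_0 * exp(-qT) = 27.0600 * 1.00000000 = 27.06000000
K * exp(-rT) = 29.8500 * 0.96319442 = 28.75135337
C = P + S*exp(-qT) - K*exp(-rT)
C = 5.9544 + 27.06000000 - 28.75135337 = 4.2630

Answer: Call price = 4.2630


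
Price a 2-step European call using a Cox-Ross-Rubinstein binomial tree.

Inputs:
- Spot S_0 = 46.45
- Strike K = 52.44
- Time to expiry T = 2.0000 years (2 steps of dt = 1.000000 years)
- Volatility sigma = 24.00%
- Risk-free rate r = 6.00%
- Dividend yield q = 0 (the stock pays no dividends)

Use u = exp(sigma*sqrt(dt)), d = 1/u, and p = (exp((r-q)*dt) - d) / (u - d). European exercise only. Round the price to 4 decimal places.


Answer: Price = V(0,0) = 6.4718

Derivation:
dt = T/N = 1.000000
u = exp(sigma*sqrt(dt)) = 1.271249; d = 1/u = 0.786628
p = (exp((r-q)*dt) - d) / (u - d) = 0.567884
Discount per step: exp(-r*dt) = 0.941765
Stock lattice S(k, i) with i counting down-moves:
  k=0: S(0,0) = 46.4500
  k=1: S(1,0) = 59.0495; S(1,1) = 36.5389
  k=2: S(2,0) = 75.0667; S(2,1) = 46.4500; S(2,2) = 28.7425
Terminal payoffs V(N, i) = max(S_T - K, 0):
  V(2,0) = 22.626656; V(2,1) = 0.000000; V(2,2) = 0.000000
Backward induction: V(k, i) = exp(-r*dt) * [p * V(k+1, i) + (1-p) * V(k+1, i+1)].
  V(1,0) = exp(-r*dt) * [p*22.626656 + (1-p)*0.000000] = 12.101030
  V(1,1) = exp(-r*dt) * [p*0.000000 + (1-p)*0.000000] = 0.000000
  V(0,0) = exp(-r*dt) * [p*12.101030 + (1-p)*0.000000] = 6.471789


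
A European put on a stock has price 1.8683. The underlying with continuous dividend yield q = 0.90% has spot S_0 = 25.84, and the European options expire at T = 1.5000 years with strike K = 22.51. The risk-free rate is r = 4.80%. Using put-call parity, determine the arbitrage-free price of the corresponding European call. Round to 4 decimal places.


Put-call parity: C - P = S_0 * exp(-qT) - K * exp(-rT).
S_0 * exp(-qT) = 25.8400 * 0.98659072 = 25.49350411
K * exp(-rT) = 22.5100 * 0.93053090 = 20.94625046
C = P + S*exp(-qT) - K*exp(-rT)
C = 1.8683 + 25.49350411 - 20.94625046 = 6.4156

Answer: Call price = 6.4156


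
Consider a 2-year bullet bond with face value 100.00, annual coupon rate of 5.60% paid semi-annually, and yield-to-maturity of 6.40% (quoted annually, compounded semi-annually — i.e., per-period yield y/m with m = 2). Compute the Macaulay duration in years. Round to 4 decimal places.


Answer: Macaulay duration = 1.9191 years

Derivation:
Coupon per period c = face * coupon_rate / m = 2.800000
Periods per year m = 2; per-period yield y/m = 0.032000
Number of cashflows N = 4
Cashflows (t years, CF_t, discount factor 1/(1+y/m)^(m*t), PV):
  t = 0.5000: CF_t = 2.800000, DF = 0.968992, PV = 2.713178
  t = 1.0000: CF_t = 2.800000, DF = 0.938946, PV = 2.629049
  t = 1.5000: CF_t = 2.800000, DF = 0.909831, PV = 2.547528
  t = 2.0000: CF_t = 102.800000, DF = 0.881620, PV = 90.630489
Price P = sum_t PV_t = 98.520244
Macaulay numerator sum_t t * PV_t:
  t * PV_t at t = 0.5000: 1.356589
  t * PV_t at t = 1.0000: 2.629049
  t * PV_t at t = 1.5000: 3.821292
  t * PV_t at t = 2.0000: 181.260979
Macaulay duration D = (sum_t t * PV_t) / P = 189.067909 / 98.520244 = 1.919077


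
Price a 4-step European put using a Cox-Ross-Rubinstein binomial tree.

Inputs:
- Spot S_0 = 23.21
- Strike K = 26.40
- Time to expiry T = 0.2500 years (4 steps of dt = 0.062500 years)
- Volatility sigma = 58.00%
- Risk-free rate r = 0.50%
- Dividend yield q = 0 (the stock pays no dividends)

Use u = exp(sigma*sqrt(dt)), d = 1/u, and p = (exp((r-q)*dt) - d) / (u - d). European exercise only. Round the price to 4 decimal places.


Answer: Price = V(0,0) = 4.8513

Derivation:
dt = T/N = 0.062500
u = exp(sigma*sqrt(dt)) = 1.156040; d = 1/u = 0.865022
p = (exp((r-q)*dt) - d) / (u - d) = 0.464887
Discount per step: exp(-r*dt) = 0.999688
Stock lattice S(k, i) with i counting down-moves:
  k=0: S(0,0) = 23.2100
  k=1: S(1,0) = 26.8317; S(1,1) = 20.0772
  k=2: S(2,0) = 31.0185; S(2,1) = 23.2100; S(2,2) = 17.3672
  k=3: S(3,0) = 35.8586; S(3,1) = 26.8317; S(3,2) = 20.0772; S(3,3) = 15.0230
  k=4: S(4,0) = 41.4540; S(4,1) = 31.0185; S(4,2) = 23.2100; S(4,3) = 17.3672; S(4,4) = 12.9952
Terminal payoffs V(N, i) = max(K - S_T, 0):
  V(4,0) = 0.000000; V(4,1) = 0.000000; V(4,2) = 3.190000; V(4,3) = 9.032803; V(4,4) = 13.404759
Backward induction: V(k, i) = exp(-r*dt) * [p * V(k+1, i) + (1-p) * V(k+1, i+1)].
  V(3,0) = exp(-r*dt) * [p*0.000000 + (1-p)*0.000000] = 0.000000
  V(3,1) = exp(-r*dt) * [p*0.000000 + (1-p)*3.190000] = 1.706476
  V(3,2) = exp(-r*dt) * [p*3.190000 + (1-p)*9.032803] = 6.314584
  V(3,3) = exp(-r*dt) * [p*9.032803 + (1-p)*13.404759] = 11.368738
  V(2,0) = exp(-r*dt) * [p*0.000000 + (1-p)*1.706476] = 0.912872
  V(2,1) = exp(-r*dt) * [p*1.706476 + (1-p)*6.314584] = 4.171029
  V(2,2) = exp(-r*dt) * [p*6.314584 + (1-p)*11.368738] = 9.016308
  V(1,0) = exp(-r*dt) * [p*0.912872 + (1-p)*4.171029] = 2.655523
  V(1,1) = exp(-r*dt) * [p*4.171029 + (1-p)*9.016308] = 6.761686
  V(0,0) = exp(-r*dt) * [p*2.655523 + (1-p)*6.761686] = 4.851266


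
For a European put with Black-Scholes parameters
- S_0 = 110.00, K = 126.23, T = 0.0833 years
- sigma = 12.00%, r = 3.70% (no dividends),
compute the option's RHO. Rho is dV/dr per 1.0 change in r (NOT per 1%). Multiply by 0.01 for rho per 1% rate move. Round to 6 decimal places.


Answer: Rho = -10.482101

Derivation:
d1 = -3.8673868604; d2 = -3.9020209476
phi(d1) = 0.0002254800; exp(-qT) = 1.0000000000; exp(-rT) = 0.9969226448
N(-d2) = 0.9999523036
Rho = -K*T*exp(-rT)*N(-d2) = -126.2300 * 0.0833 * 0.9969226448 * 0.9999523036 = -10.482101


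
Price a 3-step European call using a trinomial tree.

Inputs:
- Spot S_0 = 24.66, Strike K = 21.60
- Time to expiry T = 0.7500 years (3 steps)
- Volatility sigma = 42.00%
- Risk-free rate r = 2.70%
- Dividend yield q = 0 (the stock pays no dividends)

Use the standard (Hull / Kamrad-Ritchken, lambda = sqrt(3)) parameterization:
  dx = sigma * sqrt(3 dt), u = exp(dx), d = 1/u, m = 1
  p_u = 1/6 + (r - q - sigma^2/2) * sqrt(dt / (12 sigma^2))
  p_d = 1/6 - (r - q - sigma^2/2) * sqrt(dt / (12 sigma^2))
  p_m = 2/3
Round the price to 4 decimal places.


Answer: Price = V(0,0) = 5.4003

Derivation:
dt = T/N = 0.250000; dx = sigma*sqrt(3*dt) = 0.363731
u = exp(dx) = 1.438687; d = 1/u = 0.695078
p_u = 0.145635, p_m = 0.666667, p_d = 0.187699
Discount per step: exp(-r*dt) = 0.993273
Stock lattice S(k, j) with j the centered position index:
  k=0: S(0,+0) = 24.6600
  k=1: S(1,-1) = 17.1406; S(1,+0) = 24.6600; S(1,+1) = 35.4780
  k=2: S(2,-2) = 11.9141; S(2,-1) = 17.1406; S(2,+0) = 24.6600; S(2,+1) = 35.4780; S(2,+2) = 51.0417
  k=3: S(3,-3) = 8.2812; S(3,-2) = 11.9141; S(3,-1) = 17.1406; S(3,+0) = 24.6600; S(3,+1) = 35.4780; S(3,+2) = 51.0417; S(3,+3) = 73.4331
Terminal payoffs V(N, j) = max(S_T - K, 0):
  V(3,-3) = 0.000000; V(3,-2) = 0.000000; V(3,-1) = 0.000000; V(3,+0) = 3.060000; V(3,+1) = 13.878014; V(3,+2) = 29.441745; V(3,+3) = 51.833079
Backward induction: V(k, j) = exp(-r*dt) * [p_u * V(k+1, j+1) + p_m * V(k+1, j) + p_d * V(k+1, j-1)]
  V(2,-2) = exp(-r*dt) * [p_u*0.000000 + p_m*0.000000 + p_d*0.000000] = 0.000000
  V(2,-1) = exp(-r*dt) * [p_u*3.060000 + p_m*0.000000 + p_d*0.000000] = 0.442644
  V(2,+0) = exp(-r*dt) * [p_u*13.878014 + p_m*3.060000 + p_d*0.000000] = 4.033799
  V(2,+1) = exp(-r*dt) * [p_u*29.441745 + p_m*13.878014 + p_d*3.060000] = 14.019155
  V(2,+2) = exp(-r*dt) * [p_u*51.833079 + p_m*29.441745 + p_d*13.878014] = 29.581059
  V(1,-1) = exp(-r*dt) * [p_u*4.033799 + p_m*0.442644 + p_d*0.000000] = 0.876620
  V(1,+0) = exp(-r*dt) * [p_u*14.019155 + p_m*4.033799 + p_d*0.442644] = 4.781573
  V(1,+1) = exp(-r*dt) * [p_u*29.581059 + p_m*14.019155 + p_d*4.033799] = 14.314320
  V(0,+0) = exp(-r*dt) * [p_u*14.314320 + p_m*4.781573 + p_d*0.876620] = 5.400340


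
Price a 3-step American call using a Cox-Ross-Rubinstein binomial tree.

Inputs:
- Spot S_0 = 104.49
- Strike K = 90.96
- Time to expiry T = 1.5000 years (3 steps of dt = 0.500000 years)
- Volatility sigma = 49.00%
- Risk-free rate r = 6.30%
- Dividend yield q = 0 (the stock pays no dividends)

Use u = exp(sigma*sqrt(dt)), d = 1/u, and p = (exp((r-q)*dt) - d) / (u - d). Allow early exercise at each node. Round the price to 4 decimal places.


Answer: Price = V(0,0) = 35.7443

Derivation:
dt = T/N = 0.500000
u = exp(sigma*sqrt(dt)) = 1.414084; d = 1/u = 0.707171
p = (exp((r-q)*dt) - d) / (u - d) = 0.459505
Discount per step: exp(-r*dt) = 0.968991
Stock lattice S(k, i) with i counting down-moves:
  k=0: S(0,0) = 104.4900
  k=1: S(1,0) = 147.7577; S(1,1) = 73.8923
  k=2: S(2,0) = 208.9419; S(2,1) = 104.4900; S(2,2) = 52.2545
  k=3: S(3,0) = 295.4614; S(3,1) = 147.7577; S(3,2) = 73.8923; S(3,3) = 36.9529
Terminal payoffs V(N, i) = max(S_T - K, 0):
  V(3,0) = 204.501441; V(3,1) = 56.797689; V(3,2) = 0.000000; V(3,3) = 0.000000
Backward induction: V(k, i) = exp(-r*dt) * [p * V(k+1, i) + (1-p) * V(k+1, i+1)]; then take max(V_cont, immediate exercise) for American.
  V(2,0) = exp(-r*dt) * [p*204.501441 + (1-p)*56.797689] = 120.802440; exercise = 117.981857; V(2,0) = max -> 120.802440
  V(2,1) = exp(-r*dt) * [p*56.797689 + (1-p)*0.000000] = 25.289516; exercise = 13.530000; V(2,1) = max -> 25.289516
  V(2,2) = exp(-r*dt) * [p*0.000000 + (1-p)*0.000000] = 0.000000; exercise = 0.000000; V(2,2) = max -> 0.000000
  V(1,0) = exp(-r*dt) * [p*120.802440 + (1-p)*25.289516] = 67.033022; exercise = 56.797689; V(1,0) = max -> 67.033022
  V(1,1) = exp(-r*dt) * [p*25.289516 + (1-p)*0.000000] = 11.260311; exercise = 0.000000; V(1,1) = max -> 11.260311
  V(0,0) = exp(-r*dt) * [p*67.033022 + (1-p)*11.260311] = 35.744278; exercise = 13.530000; V(0,0) = max -> 35.744278


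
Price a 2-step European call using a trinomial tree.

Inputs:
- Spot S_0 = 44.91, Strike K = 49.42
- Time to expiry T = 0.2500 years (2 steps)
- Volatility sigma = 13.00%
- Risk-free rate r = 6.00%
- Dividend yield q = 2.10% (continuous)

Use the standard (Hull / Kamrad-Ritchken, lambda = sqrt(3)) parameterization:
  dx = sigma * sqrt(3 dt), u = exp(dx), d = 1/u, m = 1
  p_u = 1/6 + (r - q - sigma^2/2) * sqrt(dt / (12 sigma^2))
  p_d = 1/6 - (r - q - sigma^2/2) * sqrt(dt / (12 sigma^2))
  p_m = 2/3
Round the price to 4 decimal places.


Answer: Price = V(0,0) = 0.1161

Derivation:
dt = T/N = 0.125000; dx = sigma*sqrt(3*dt) = 0.079608
u = exp(dx) = 1.082863; d = 1/u = 0.923478
p_u = 0.190651, p_m = 0.666667, p_d = 0.142682
Discount per step: exp(-r*dt) = 0.992528
Stock lattice S(k, j) with j the centered position index:
  k=0: S(0,+0) = 44.9100
  k=1: S(1,-1) = 41.4734; S(1,+0) = 44.9100; S(1,+1) = 48.6314
  k=2: S(2,-2) = 38.2998; S(2,-1) = 41.4734; S(2,+0) = 44.9100; S(2,+1) = 48.6314; S(2,+2) = 52.6611
Terminal payoffs V(N, j) = max(S_T - K, 0):
  V(2,-2) = 0.000000; V(2,-1) = 0.000000; V(2,+0) = 0.000000; V(2,+1) = 0.000000; V(2,+2) = 3.241115
Backward induction: V(k, j) = exp(-r*dt) * [p_u * V(k+1, j+1) + p_m * V(k+1, j) + p_d * V(k+1, j-1)]
  V(1,-1) = exp(-r*dt) * [p_u*0.000000 + p_m*0.000000 + p_d*0.000000] = 0.000000
  V(1,+0) = exp(-r*dt) * [p_u*0.000000 + p_m*0.000000 + p_d*0.000000] = 0.000000
  V(1,+1) = exp(-r*dt) * [p_u*3.241115 + p_m*0.000000 + p_d*0.000000] = 0.613305
  V(0,+0) = exp(-r*dt) * [p_u*0.613305 + p_m*0.000000 + p_d*0.000000] = 0.116054


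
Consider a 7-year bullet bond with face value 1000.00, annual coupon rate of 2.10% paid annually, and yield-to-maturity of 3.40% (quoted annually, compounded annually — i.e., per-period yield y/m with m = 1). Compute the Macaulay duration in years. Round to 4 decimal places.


Coupon per period c = face * coupon_rate / m = 21.000000
Periods per year m = 1; per-period yield y/m = 0.034000
Number of cashflows N = 7
Cashflows (t years, CF_t, discount factor 1/(1+y/m)^(m*t), PV):
  t = 1.0000: CF_t = 21.000000, DF = 0.967118, PV = 20.309478
  t = 2.0000: CF_t = 21.000000, DF = 0.935317, PV = 19.641661
  t = 3.0000: CF_t = 21.000000, DF = 0.904562, PV = 18.995804
  t = 4.0000: CF_t = 21.000000, DF = 0.874818, PV = 18.371184
  t = 5.0000: CF_t = 21.000000, DF = 0.846052, PV = 17.767102
  t = 6.0000: CF_t = 21.000000, DF = 0.818233, PV = 17.182884
  t = 7.0000: CF_t = 1021.000000, DF = 0.791327, PV = 807.945322
Price P = sum_t PV_t = 920.213435
Macaulay numerator sum_t t * PV_t:
  t * PV_t at t = 1.0000: 20.309478
  t * PV_t at t = 2.0000: 39.283323
  t * PV_t at t = 3.0000: 56.987412
  t * PV_t at t = 4.0000: 73.484735
  t * PV_t at t = 5.0000: 88.835511
  t * PV_t at t = 6.0000: 103.097305
  t * PV_t at t = 7.0000: 5655.617255
Macaulay duration D = (sum_t t * PV_t) / P = 6037.615018 / 920.213435 = 6.561103

Answer: Macaulay duration = 6.5611 years


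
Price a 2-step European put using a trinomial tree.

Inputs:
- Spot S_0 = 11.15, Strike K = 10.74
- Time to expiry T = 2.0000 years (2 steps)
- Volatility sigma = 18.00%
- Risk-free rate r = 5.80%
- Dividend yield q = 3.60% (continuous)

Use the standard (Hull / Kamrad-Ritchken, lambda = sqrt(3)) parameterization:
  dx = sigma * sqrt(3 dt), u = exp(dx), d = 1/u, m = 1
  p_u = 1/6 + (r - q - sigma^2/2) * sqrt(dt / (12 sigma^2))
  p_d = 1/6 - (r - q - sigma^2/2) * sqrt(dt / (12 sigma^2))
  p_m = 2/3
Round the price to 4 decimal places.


dt = T/N = 1.000000; dx = sigma*sqrt(3*dt) = 0.311769
u = exp(dx) = 1.365839; d = 1/u = 0.732151
p_u = 0.175968, p_m = 0.666667, p_d = 0.157365
Discount per step: exp(-r*dt) = 0.943650
Stock lattice S(k, j) with j the centered position index:
  k=0: S(0,+0) = 11.1500
  k=1: S(1,-1) = 8.1635; S(1,+0) = 11.1500; S(1,+1) = 15.2291
  k=2: S(2,-2) = 5.9769; S(2,-1) = 8.1635; S(2,+0) = 11.1500; S(2,+1) = 15.2291; S(2,+2) = 20.8005
Terminal payoffs V(N, j) = max(K - S_T, 0):
  V(2,-2) = 4.763105; V(2,-1) = 2.576522; V(2,+0) = 0.000000; V(2,+1) = 0.000000; V(2,+2) = 0.000000
Backward induction: V(k, j) = exp(-r*dt) * [p_u * V(k+1, j+1) + p_m * V(k+1, j) + p_d * V(k+1, j-1)]
  V(1,-1) = exp(-r*dt) * [p_u*0.000000 + p_m*2.576522 + p_d*4.763105] = 2.328198
  V(1,+0) = exp(-r*dt) * [p_u*0.000000 + p_m*0.000000 + p_d*2.576522] = 0.382607
  V(1,+1) = exp(-r*dt) * [p_u*0.000000 + p_m*0.000000 + p_d*0.000000] = 0.000000
  V(0,+0) = exp(-r*dt) * [p_u*0.000000 + p_m*0.382607 + p_d*2.328198] = 0.586429

Answer: Price = V(0,0) = 0.5864
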